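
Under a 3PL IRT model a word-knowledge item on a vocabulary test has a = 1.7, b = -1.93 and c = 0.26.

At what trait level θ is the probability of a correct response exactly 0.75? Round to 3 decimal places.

P(θ) = c + (1 − c) · 1 / (1 + exp(−a(θ − b)))
Remove guessing floor: (0.75 − 0.26)/(1 − 0.26) = 0.6622
logit = ln(0.6622/0.3378) = 0.6729
θ = b + logit/(a) = -1.93 + 0.6729/1.7000 = -1.5342

-1.534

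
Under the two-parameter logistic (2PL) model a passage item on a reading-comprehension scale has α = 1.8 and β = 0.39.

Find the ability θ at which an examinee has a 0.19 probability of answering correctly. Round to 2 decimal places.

-0.42

P(θ) = 1 / (1 + exp(−α(θ − β)))
logit = ln(0.1900/0.8100) = -1.4500
θ = β + logit/(α) = 0.39 + (-1.4500)/1.8000 = -0.4156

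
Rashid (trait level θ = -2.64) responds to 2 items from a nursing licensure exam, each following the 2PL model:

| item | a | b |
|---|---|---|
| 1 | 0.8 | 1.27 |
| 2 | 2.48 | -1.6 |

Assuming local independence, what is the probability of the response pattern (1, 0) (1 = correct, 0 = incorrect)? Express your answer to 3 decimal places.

0.039

P(θ) = 1 / (1 + exp(−a(θ − b)))
P_1 = 1/(1+e^{3.1280}) = 0.0420
P_2 = 1/(1+e^{2.5792}) = 0.0705
L = P_1 × (1−P_2) = 0.0420 × 0.9295 = 0.03901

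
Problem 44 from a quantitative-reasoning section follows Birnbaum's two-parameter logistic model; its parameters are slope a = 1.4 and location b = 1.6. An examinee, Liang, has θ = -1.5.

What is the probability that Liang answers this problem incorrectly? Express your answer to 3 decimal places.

P(θ) = 1 / (1 + exp(−a(θ − b)))
Exponent: 1.4 × (-1.5 − 1.6) = -4.3400
1/(1 + e^{4.3400}) = 0.0129
P(incorrect) = 1 − 0.0129 = 0.9871

0.987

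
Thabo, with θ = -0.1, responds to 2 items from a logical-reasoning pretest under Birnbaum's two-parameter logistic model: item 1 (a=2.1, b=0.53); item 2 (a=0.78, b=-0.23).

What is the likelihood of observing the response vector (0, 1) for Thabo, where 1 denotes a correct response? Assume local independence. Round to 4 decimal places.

P(θ) = 1 / (1 + exp(−a(θ − b)))
P_1 = 1/(1+e^{1.3230}) = 0.2103
P_2 = 1/(1+e^{-0.1014}) = 0.5253
L = (1−P_1) × P_2 = 0.7897 × 0.5253 = 0.41484

0.4148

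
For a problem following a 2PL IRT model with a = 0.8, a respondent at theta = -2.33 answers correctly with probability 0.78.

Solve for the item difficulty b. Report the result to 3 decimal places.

-3.912

P(theta) = 1 / (1 + exp(−a(theta − b)))
logit(0.78) = ln(0.78/0.22) = 1.2657
b = theta − logit/(a) = -2.33 − 1.2657/0.8000 = -3.9121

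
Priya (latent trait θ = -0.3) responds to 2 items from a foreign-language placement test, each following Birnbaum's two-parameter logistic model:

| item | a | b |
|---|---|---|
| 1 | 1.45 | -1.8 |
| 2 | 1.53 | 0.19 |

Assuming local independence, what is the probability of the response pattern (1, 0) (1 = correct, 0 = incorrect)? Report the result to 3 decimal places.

P(θ) = 1 / (1 + exp(−a(θ − b)))
P_1 = 1/(1+e^{-2.1750}) = 0.8980
P_2 = 1/(1+e^{0.7497}) = 0.3209
L = P_1 × (1−P_2) = 0.8980 × 0.6791 = 0.60983

0.610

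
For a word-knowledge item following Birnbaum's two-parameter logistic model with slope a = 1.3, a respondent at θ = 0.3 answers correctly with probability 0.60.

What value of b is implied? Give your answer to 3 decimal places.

P(θ) = 1 / (1 + exp(−a(θ − b)))
logit(0.60) = ln(0.60/0.40) = 0.4055
b = θ − logit/(a) = 0.3 − 0.4055/1.3000 = -0.0119

-0.012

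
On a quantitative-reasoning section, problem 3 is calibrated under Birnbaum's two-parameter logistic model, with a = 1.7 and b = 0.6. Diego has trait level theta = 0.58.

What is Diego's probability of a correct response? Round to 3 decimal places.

P(theta) = 1 / (1 + exp(−a(theta − b)))
Exponent: 1.7 × (0.58 − 0.6) = -0.0340
1/(1 + e^{0.0340}) = 0.4915

0.492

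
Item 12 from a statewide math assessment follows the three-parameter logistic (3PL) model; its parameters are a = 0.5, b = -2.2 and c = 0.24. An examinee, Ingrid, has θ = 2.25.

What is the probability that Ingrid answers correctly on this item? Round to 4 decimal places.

P(θ) = c + (1 − c) · 1 / (1 + exp(−a(θ − b)))
Exponent: 0.5 × (2.25 − (-2.2)) = 2.2250
1/(1 + e^{-2.2250}) = 0.9025
P = 0.24 + 0.76 × 0.9025 = 0.9259

0.9259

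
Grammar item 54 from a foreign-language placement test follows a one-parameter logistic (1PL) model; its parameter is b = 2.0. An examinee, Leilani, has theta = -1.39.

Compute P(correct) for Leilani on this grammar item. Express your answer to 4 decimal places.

0.0326

P(theta) = 1 / (1 + exp(−(theta − b)))
Exponent: (-1.39 − 2.0) = -3.3900
1/(1 + e^{3.3900}) = 0.0326
P = 0.0326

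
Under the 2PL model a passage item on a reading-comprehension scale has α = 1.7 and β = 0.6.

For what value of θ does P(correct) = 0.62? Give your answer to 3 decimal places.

0.888

P(θ) = 1 / (1 + exp(−α(θ − β)))
logit = ln(0.6200/0.3800) = 0.4895
θ = β + logit/(α) = 0.6 + 0.4895/1.7000 = 0.8880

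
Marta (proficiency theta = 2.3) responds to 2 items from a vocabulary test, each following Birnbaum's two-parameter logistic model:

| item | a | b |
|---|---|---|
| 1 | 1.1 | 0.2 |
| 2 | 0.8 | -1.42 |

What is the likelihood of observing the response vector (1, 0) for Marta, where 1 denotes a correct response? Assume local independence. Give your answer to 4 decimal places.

P(theta) = 1 / (1 + exp(−a(theta − b)))
P_1 = 1/(1+e^{-2.3100}) = 0.9097
P_2 = 1/(1+e^{-2.9760}) = 0.9515
L = P_1 × (1−P_2) = 0.9097 × 0.0485 = 0.04414

0.0441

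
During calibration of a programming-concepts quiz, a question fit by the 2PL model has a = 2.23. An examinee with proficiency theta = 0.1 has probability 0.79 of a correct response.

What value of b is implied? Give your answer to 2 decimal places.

P(theta) = 1 / (1 + exp(−a(theta − b)))
logit(0.79) = ln(0.79/0.21) = 1.3249
b = theta − logit/(a) = 0.1 − 1.3249/2.2300 = -0.4941

-0.49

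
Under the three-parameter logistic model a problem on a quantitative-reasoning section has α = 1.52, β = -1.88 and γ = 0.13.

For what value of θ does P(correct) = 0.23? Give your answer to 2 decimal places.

-3.22

P(θ) = γ + (1 − γ) · 1 / (1 + exp(−α(θ − β)))
Remove guessing floor: (0.23 − 0.13)/(1 − 0.13) = 0.1149
logit = ln(0.1149/0.8851) = -2.0412
θ = β + logit/(α) = -1.88 + (-2.0412)/1.5200 = -3.2229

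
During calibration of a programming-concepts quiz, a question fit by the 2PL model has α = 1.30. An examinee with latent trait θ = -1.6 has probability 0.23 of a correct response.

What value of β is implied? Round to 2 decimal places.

P(θ) = 1 / (1 + exp(−α(θ − β)))
logit(0.23) = ln(0.23/0.77) = -1.2083
β = θ − logit/(α) = -1.6 − (-1.2083)/1.3000 = -0.6705

-0.67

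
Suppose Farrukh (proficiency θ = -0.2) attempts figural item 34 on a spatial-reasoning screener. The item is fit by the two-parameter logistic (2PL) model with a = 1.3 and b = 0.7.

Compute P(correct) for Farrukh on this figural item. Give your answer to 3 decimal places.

0.237

P(θ) = 1 / (1 + exp(−a(θ − b)))
Exponent: 1.3 × (-0.2 − 0.7) = -1.1700
1/(1 + e^{1.1700}) = 0.2369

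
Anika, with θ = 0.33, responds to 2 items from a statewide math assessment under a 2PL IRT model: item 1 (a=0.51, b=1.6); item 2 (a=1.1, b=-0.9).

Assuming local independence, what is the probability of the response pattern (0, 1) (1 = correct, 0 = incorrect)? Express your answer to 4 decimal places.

0.5217

P(θ) = 1 / (1 + exp(−a(θ − b)))
P_1 = 1/(1+e^{0.6477}) = 0.3435
P_2 = 1/(1+e^{-1.3530}) = 0.7946
L = (1−P_1) × P_2 = 0.6565 × 0.7946 = 0.52166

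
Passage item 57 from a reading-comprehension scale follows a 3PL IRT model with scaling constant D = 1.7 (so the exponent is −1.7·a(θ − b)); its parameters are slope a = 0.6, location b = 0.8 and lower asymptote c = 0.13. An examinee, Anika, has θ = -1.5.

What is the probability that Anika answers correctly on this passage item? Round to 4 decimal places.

0.2060

P(θ) = c + (1 − c) · 1 / (1 + exp(−D·a(θ − b)))
Exponent: 1.7 × 0.6 × (-1.5 − 0.8) = -2.3460
1/(1 + e^{2.3460}) = 0.0874
P = 0.13 + 0.87 × 0.0874 = 0.2060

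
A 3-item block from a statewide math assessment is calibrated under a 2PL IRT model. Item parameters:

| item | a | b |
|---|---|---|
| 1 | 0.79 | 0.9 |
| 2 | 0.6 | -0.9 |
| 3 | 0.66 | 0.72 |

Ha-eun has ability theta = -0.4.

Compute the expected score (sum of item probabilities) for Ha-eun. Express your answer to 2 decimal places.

1.16

P(theta) = 1 / (1 + exp(−a(theta − b)))
P_1 = 1/(1+e^{1.0270}) = 0.2637
P_2 = 1/(1+e^{-0.3000}) = 0.5744
P_3 = 1/(1+e^{0.7392}) = 0.3232
E[score] = 0.2637 + 0.5744 + 0.3232 = 1.1613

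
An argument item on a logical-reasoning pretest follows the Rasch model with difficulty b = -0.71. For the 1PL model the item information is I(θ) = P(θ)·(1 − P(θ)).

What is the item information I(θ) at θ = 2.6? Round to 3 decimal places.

P = 1/(1+e^{-3.3100}) = 0.9648
P(1−P) = 0.9648 × 0.0352 = 0.0340
I = P(1−P) = 0.03399

0.034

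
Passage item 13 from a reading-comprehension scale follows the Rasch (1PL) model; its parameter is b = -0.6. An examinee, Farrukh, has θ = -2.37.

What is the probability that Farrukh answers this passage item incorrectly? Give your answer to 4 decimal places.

0.8545

P(θ) = 1 / (1 + exp(−(θ − b)))
Exponent: (-2.37 − (-0.6)) = -1.7700
1/(1 + e^{1.7700}) = 0.1455
P = 0.1455
P(incorrect) = 1 − 0.1455 = 0.8545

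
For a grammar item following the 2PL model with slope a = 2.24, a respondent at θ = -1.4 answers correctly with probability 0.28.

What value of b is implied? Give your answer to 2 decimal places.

P(θ) = 1 / (1 + exp(−a(θ − b)))
logit(0.28) = ln(0.28/0.72) = -0.9445
b = θ − logit/(a) = -1.4 − (-0.9445)/2.2400 = -0.9784

-0.98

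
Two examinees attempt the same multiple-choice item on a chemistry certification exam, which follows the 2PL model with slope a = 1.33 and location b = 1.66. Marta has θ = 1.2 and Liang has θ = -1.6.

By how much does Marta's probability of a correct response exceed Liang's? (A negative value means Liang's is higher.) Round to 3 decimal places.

0.339

P(θ) = 1 / (1 + exp(−a(θ − b)))
P(Marta) = 0.3516  [exponent -0.6118]
P(Liang) = 0.0129  [exponent -4.3358]
Difference = 0.3516 − 0.0129 = 0.3387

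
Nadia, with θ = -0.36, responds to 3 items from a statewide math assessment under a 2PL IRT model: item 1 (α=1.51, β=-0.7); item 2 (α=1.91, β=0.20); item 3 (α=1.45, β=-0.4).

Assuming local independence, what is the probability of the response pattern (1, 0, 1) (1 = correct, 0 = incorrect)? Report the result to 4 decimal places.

P(θ) = 1 / (1 + exp(−α(θ − β)))
P_1 = 1/(1+e^{-0.5134}) = 0.6256
P_2 = 1/(1+e^{1.0696}) = 0.2555
P_3 = 1/(1+e^{-0.0580}) = 0.5145
L = P_1 × (1−P_2) × P_3 = 0.6256 × 0.7445 × 0.5145 = 0.23964

0.2396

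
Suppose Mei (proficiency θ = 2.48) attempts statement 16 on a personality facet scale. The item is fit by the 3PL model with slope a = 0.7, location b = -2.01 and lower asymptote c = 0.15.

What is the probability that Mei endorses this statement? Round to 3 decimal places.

P(θ) = c + (1 − c) · 1 / (1 + exp(−a(θ − b)))
Exponent: 0.7 × (2.48 − (-2.01)) = 3.1430
1/(1 + e^{-3.1430}) = 0.9586
P = 0.15 + 0.85 × 0.9586 = 0.9648

0.965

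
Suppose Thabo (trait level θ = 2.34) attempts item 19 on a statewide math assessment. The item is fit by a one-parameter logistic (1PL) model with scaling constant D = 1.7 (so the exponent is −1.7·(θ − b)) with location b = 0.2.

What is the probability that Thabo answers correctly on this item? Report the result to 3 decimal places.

0.974

P(θ) = 1 / (1 + exp(−D·(θ − b)))
Exponent: 1.7 × (2.34 − 0.2) = 3.6380
1/(1 + e^{-3.6380}) = 0.9744
P = 0.9744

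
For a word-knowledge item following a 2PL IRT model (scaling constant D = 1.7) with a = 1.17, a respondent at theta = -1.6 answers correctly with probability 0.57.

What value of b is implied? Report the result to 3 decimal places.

-1.742

P(theta) = 1 / (1 + exp(−D·a(theta − b)))
logit(0.57) = ln(0.57/0.43) = 0.2819
b = theta − logit/(1.7·a) = -1.6 − 0.2819/1.9890 = -1.7417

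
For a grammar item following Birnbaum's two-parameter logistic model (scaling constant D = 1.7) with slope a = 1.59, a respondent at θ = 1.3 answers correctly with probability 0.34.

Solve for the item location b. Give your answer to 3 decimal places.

1.545

P(θ) = 1 / (1 + exp(−D·a(θ − b)))
logit(0.34) = ln(0.34/0.66) = -0.6633
b = θ − logit/(1.7·a) = 1.3 − (-0.6633)/2.7030 = 1.5454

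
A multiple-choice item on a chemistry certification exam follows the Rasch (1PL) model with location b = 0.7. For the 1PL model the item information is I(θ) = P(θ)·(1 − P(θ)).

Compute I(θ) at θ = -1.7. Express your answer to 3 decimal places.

0.076

P = 1/(1+e^{2.4000}) = 0.0832
P(1−P) = 0.0832 × 0.9168 = 0.0763
I = P(1−P) = 0.07625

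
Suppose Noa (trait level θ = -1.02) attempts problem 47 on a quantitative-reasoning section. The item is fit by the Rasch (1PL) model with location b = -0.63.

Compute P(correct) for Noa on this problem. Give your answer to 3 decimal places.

0.404

P(θ) = 1 / (1 + exp(−(θ − b)))
Exponent: (-1.02 − (-0.63)) = -0.3900
1/(1 + e^{0.3900}) = 0.4037
P = 0.4037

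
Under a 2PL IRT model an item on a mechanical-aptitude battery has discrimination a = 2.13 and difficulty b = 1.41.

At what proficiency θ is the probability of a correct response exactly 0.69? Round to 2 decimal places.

P(θ) = 1 / (1 + exp(−a(θ − b)))
logit = ln(0.6900/0.3100) = 0.8001
θ = b + logit/(a) = 1.41 + 0.8001/2.1300 = 1.7856

1.79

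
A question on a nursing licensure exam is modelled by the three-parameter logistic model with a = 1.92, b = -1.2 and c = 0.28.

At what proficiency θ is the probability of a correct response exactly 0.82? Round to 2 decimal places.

-0.63

P(θ) = c + (1 − c) · 1 / (1 + exp(−a(θ − b)))
Remove guessing floor: (0.82 − 0.28)/(1 − 0.28) = 0.7500
logit = ln(0.7500/0.2500) = 1.0986
θ = b + logit/(a) = -1.2 + 1.0986/1.9200 = -0.6278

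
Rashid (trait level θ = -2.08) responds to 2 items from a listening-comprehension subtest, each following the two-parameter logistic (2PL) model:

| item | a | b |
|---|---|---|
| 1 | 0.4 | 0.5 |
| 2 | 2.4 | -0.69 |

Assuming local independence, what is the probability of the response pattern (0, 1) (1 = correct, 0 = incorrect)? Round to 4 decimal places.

P(θ) = 1 / (1 + exp(−a(θ − b)))
P_1 = 1/(1+e^{1.0320}) = 0.2627
P_2 = 1/(1+e^{3.3360}) = 0.0344
L = (1−P_1) × P_2 = 0.7373 × 0.0344 = 0.02533

0.0253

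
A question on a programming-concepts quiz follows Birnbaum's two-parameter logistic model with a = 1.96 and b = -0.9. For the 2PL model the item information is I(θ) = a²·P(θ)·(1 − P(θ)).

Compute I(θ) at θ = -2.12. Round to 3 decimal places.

P = 1/(1+e^{2.3912}) = 0.0838
P(1−P) = 0.0838 × 0.9162 = 0.0768
I = a² × P(1−P) = 1.96² × 0.0768 = 0.29510

0.295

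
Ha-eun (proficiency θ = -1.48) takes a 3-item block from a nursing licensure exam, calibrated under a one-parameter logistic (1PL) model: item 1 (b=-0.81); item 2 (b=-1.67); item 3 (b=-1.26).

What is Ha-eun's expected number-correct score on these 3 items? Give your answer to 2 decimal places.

P(θ) = 1 / (1 + exp(−(θ − b)))
P_1 = 1/(1+e^{0.6700}) = 0.3385
P_2 = 1/(1+e^{-0.1900}) = 0.5474
P_3 = 1/(1+e^{0.2200}) = 0.4452
E[score] = 0.3385 + 0.5474 + 0.4452 = 1.3311

1.33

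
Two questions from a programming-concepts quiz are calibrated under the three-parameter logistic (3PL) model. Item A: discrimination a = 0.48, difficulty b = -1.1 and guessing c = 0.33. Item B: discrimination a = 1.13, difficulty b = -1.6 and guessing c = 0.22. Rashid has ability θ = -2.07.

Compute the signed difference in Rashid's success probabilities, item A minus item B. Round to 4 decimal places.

0.0796

P(θ) = c + (1 − c) · 1 / (1 + exp(−a(θ − b)))
P_A = 0.5884
P_B = 0.5088
P_A − P_B = 0.0796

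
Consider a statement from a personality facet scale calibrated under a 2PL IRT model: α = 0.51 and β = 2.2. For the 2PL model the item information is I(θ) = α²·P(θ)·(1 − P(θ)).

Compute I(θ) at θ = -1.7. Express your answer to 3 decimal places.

0.028

P = 1/(1+e^{1.9890}) = 0.1204
P(1−P) = 0.1204 × 0.8796 = 0.1059
I = α² × P(1−P) = 0.51² × 0.1059 = 0.02754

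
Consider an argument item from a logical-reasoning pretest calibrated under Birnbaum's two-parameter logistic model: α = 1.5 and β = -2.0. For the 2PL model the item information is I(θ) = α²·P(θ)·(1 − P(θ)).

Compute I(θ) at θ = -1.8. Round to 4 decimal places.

0.5500

P = 1/(1+e^{-0.3000}) = 0.5744
P(1−P) = 0.5744 × 0.4256 = 0.2445
I = α² × P(1−P) = 1.5² × 0.2445 = 0.55003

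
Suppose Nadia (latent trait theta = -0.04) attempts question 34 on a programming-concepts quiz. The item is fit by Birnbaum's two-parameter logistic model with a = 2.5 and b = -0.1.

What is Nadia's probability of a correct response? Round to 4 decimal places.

P(theta) = 1 / (1 + exp(−a(theta − b)))
Exponent: 2.5 × (-0.04 − (-0.1)) = 0.1500
1/(1 + e^{-0.1500}) = 0.5374

0.5374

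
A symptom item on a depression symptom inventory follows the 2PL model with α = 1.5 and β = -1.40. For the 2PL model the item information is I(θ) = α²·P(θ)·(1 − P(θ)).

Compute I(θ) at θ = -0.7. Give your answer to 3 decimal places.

0.432

P = 1/(1+e^{-1.0500}) = 0.7408
P(1−P) = 0.7408 × 0.2592 = 0.1920
I = α² × P(1−P) = 1.5² × 0.1920 = 0.43206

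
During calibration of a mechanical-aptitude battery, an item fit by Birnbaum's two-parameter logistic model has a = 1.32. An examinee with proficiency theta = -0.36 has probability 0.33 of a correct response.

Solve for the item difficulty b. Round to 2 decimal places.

P(theta) = 1 / (1 + exp(−a(theta − b)))
logit(0.33) = ln(0.33/0.67) = -0.7082
b = theta − logit/(a) = -0.36 − (-0.7082)/1.3200 = 0.1765

0.18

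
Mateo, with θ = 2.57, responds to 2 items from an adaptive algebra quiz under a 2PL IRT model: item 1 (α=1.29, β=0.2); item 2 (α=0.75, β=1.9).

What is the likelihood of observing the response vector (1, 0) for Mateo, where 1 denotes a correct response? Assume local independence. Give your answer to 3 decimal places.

P(θ) = 1 / (1 + exp(−α(θ − β)))
P_1 = 1/(1+e^{-3.0573}) = 0.9551
P_2 = 1/(1+e^{-0.5025}) = 0.6230
L = P_1 × (1−P_2) = 0.9551 × 0.3770 = 0.36003

0.360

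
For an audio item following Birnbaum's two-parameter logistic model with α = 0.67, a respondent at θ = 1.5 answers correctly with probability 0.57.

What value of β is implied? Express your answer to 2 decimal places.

1.08

P(θ) = 1 / (1 + exp(−α(θ − β)))
logit(0.57) = ln(0.57/0.43) = 0.2819
β = θ − logit/(α) = 1.5 − 0.2819/0.6700 = 1.0793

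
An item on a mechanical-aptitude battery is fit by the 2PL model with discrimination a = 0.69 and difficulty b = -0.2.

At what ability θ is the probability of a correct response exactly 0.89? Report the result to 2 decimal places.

2.83

P(θ) = 1 / (1 + exp(−a(θ − b)))
logit = ln(0.8900/0.1100) = 2.0907
θ = b + logit/(a) = -0.2 + 2.0907/0.6900 = 2.8301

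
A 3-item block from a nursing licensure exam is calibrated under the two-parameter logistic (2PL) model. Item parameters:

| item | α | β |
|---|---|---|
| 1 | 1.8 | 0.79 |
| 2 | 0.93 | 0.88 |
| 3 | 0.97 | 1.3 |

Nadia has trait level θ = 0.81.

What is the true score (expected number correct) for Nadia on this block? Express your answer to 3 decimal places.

1.376

P(θ) = 1 / (1 + exp(−α(θ − β)))
P_1 = 1/(1+e^{-0.0360}) = 0.5090
P_2 = 1/(1+e^{0.0651}) = 0.4837
P_3 = 1/(1+e^{0.4753}) = 0.3834
E[score] = 0.5090 + 0.4837 + 0.3834 = 1.3761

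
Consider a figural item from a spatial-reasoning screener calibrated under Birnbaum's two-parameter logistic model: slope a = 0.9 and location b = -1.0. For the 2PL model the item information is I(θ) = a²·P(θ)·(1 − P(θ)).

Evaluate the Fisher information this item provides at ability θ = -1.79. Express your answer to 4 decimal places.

0.1789

P = 1/(1+e^{0.7110}) = 0.3294
P(1−P) = 0.3294 × 0.6706 = 0.2209
I = a² × P(1−P) = 0.9² × 0.2209 = 0.17892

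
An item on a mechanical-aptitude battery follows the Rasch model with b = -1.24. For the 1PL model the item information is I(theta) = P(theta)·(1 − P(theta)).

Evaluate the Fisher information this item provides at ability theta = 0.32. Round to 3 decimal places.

P = 1/(1+e^{-1.5600}) = 0.8264
P(1−P) = 0.8264 × 0.1736 = 0.1435
I = P(1−P) = 0.14349

0.143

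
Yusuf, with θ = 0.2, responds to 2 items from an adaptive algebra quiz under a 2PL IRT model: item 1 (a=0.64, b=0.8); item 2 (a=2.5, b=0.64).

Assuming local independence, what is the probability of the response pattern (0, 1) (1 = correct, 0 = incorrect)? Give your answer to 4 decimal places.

0.1486

P(θ) = 1 / (1 + exp(−a(θ − b)))
P_1 = 1/(1+e^{0.3840}) = 0.4052
P_2 = 1/(1+e^{1.1000}) = 0.2497
L = (1−P_1) × P_2 = 0.5948 × 0.2497 = 0.14855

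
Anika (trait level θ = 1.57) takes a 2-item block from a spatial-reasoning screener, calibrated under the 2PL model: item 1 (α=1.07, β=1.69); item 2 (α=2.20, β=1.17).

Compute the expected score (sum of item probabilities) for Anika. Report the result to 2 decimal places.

P(θ) = 1 / (1 + exp(−α(θ − β)))
P_1 = 1/(1+e^{0.1284}) = 0.4679
P_2 = 1/(1+e^{-0.8800}) = 0.7068
E[score] = 0.4679 + 0.7068 = 1.1748

1.17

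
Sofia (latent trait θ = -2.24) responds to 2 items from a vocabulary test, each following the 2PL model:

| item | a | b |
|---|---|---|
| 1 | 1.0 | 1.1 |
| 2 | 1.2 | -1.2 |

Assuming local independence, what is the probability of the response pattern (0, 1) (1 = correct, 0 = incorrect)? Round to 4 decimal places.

0.2154

P(θ) = 1 / (1 + exp(−a(θ − b)))
P_1 = 1/(1+e^{3.3400}) = 0.0342
P_2 = 1/(1+e^{1.2480}) = 0.2230
L = (1−P_1) × P_2 = 0.9658 × 0.2230 = 0.21541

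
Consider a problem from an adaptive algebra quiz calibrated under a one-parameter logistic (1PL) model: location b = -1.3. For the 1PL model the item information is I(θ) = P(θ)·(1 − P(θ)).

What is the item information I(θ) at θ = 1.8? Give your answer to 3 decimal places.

0.041

P = 1/(1+e^{-3.1000}) = 0.9569
P(1−P) = 0.9569 × 0.0431 = 0.0412
I = P(1−P) = 0.04125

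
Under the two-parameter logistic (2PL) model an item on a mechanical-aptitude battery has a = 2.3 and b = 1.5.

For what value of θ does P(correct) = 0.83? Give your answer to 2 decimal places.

2.19

P(θ) = 1 / (1 + exp(−a(θ − b)))
logit = ln(0.8300/0.1700) = 1.5856
θ = b + logit/(a) = 1.5 + 1.5856/2.3000 = 2.1894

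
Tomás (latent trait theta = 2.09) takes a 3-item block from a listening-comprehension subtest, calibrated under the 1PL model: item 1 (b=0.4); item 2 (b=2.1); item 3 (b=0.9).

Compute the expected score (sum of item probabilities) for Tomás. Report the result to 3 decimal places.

2.108

P(theta) = 1 / (1 + exp(−(theta − b)))
P_1 = 1/(1+e^{-1.6900}) = 0.8442
P_2 = 1/(1+e^{0.0100}) = 0.4975
P_3 = 1/(1+e^{-1.1900}) = 0.7667
E[score] = 0.8442 + 0.4975 + 0.7667 = 2.1085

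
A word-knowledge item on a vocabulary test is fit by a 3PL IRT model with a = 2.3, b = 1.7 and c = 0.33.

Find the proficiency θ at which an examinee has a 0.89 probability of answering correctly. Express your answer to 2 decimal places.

P(θ) = c + (1 − c) · 1 / (1 + exp(−a(θ − b)))
Remove guessing floor: (0.89 − 0.33)/(1 − 0.33) = 0.8358
logit = ln(0.8358/0.1642) = 1.6275
θ = b + logit/(a) = 1.7 + 1.6275/2.3000 = 2.4076

2.41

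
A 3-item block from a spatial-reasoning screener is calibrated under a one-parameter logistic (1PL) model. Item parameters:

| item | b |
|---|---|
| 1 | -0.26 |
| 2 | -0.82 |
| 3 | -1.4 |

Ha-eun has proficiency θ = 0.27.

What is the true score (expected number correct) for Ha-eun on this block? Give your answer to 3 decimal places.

P(θ) = 1 / (1 + exp(−(θ − b)))
P_1 = 1/(1+e^{-0.5300}) = 0.6295
P_2 = 1/(1+e^{-1.0900}) = 0.7484
P_3 = 1/(1+e^{-1.6700}) = 0.8416
E[score] = 0.6295 + 0.7484 + 0.8416 = 2.2194

2.219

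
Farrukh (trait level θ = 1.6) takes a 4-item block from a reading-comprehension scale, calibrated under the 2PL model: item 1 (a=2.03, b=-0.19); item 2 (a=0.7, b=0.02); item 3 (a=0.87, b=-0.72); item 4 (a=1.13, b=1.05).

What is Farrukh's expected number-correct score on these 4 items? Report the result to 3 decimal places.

3.259

P(θ) = 1 / (1 + exp(−a(θ − b)))
P_1 = 1/(1+e^{-3.6337}) = 0.9743
P_2 = 1/(1+e^{-1.1060}) = 0.7514
P_3 = 1/(1+e^{-2.0184}) = 0.8827
P_4 = 1/(1+e^{-0.6215}) = 0.6506
E[score] = 0.9743 + 0.7514 + 0.8827 + 0.6506 = 3.2589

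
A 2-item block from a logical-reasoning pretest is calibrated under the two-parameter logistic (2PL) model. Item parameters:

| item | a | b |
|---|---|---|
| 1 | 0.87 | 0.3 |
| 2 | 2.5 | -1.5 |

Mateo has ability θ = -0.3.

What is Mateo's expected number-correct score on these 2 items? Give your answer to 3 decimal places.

1.325

P(θ) = 1 / (1 + exp(−a(θ − b)))
P_1 = 1/(1+e^{0.5220}) = 0.3724
P_2 = 1/(1+e^{-3.0000}) = 0.9526
E[score] = 0.3724 + 0.9526 = 1.3250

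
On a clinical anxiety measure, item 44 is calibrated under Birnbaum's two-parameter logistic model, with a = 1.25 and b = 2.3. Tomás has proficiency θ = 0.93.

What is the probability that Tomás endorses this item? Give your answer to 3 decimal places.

P(θ) = 1 / (1 + exp(−a(θ − b)))
Exponent: 1.25 × (0.93 − 2.3) = -1.7125
1/(1 + e^{1.7125}) = 0.1528

0.153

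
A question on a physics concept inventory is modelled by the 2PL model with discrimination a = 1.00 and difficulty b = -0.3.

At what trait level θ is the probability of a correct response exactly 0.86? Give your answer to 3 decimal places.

P(θ) = 1 / (1 + exp(−a(θ − b)))
logit = ln(0.8600/0.1400) = 1.8153
θ = b + logit/(a) = -0.3 + 1.8153/1.0000 = 1.5153

1.515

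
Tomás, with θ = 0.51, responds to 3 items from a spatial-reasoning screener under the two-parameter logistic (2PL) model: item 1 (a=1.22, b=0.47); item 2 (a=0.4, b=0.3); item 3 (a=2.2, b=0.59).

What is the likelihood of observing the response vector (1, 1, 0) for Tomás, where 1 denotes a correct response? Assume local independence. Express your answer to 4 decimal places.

P(θ) = 1 / (1 + exp(−a(θ − b)))
P_1 = 1/(1+e^{-0.0488}) = 0.5122
P_2 = 1/(1+e^{-0.0840}) = 0.5210
P_3 = 1/(1+e^{0.1760}) = 0.4561
L = P_1 × P_2 × (1−P_3) = 0.5122 × 0.5210 × 0.5439 = 0.14514

0.1451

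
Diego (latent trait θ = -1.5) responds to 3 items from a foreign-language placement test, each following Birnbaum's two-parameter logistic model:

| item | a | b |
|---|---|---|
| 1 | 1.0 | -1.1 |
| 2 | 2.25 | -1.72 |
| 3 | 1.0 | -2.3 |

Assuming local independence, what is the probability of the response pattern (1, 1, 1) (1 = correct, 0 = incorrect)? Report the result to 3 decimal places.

0.172

P(θ) = 1 / (1 + exp(−a(θ − b)))
P_1 = 1/(1+e^{0.4000}) = 0.4013
P_2 = 1/(1+e^{-0.4950}) = 0.6213
P_3 = 1/(1+e^{-0.8000}) = 0.6900
L = P_1 × P_2 × P_3 = 0.4013 × 0.6213 × 0.6900 = 0.17203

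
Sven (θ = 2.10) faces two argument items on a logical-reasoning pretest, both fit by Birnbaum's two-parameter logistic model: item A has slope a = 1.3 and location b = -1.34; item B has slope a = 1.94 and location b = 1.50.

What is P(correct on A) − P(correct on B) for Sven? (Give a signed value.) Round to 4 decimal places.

0.2266

P(θ) = 1 / (1 + exp(−a(θ − b)))
P_A = 0.9887
P_B = 0.7621
P_A − P_B = 0.2266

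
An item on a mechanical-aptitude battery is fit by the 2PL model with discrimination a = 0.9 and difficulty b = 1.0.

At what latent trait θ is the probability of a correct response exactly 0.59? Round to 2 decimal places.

P(θ) = 1 / (1 + exp(−a(θ − b)))
logit = ln(0.5900/0.4100) = 0.3640
θ = b + logit/(a) = 1.0 + 0.3640/0.9000 = 1.4044

1.40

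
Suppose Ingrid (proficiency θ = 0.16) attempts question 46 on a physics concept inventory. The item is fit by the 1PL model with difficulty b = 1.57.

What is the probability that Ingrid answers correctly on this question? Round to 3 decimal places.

0.196

P(θ) = 1 / (1 + exp(−(θ − b)))
Exponent: (0.16 − 1.57) = -1.4100
1/(1 + e^{1.4100}) = 0.1962
P = 0.1962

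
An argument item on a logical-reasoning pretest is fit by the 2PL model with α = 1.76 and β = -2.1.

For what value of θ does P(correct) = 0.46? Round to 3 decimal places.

P(θ) = 1 / (1 + exp(−α(θ − β)))
logit = ln(0.4600/0.5400) = -0.1603
θ = β + logit/(α) = -2.1 + (-0.1603)/1.7600 = -2.1911

-2.191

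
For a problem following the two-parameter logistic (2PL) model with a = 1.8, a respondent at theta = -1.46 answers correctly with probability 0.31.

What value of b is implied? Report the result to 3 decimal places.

P(theta) = 1 / (1 + exp(−a(theta − b)))
logit(0.31) = ln(0.31/0.69) = -0.8001
b = theta − logit/(a) = -1.46 − (-0.8001)/1.8000 = -1.0155

-1.015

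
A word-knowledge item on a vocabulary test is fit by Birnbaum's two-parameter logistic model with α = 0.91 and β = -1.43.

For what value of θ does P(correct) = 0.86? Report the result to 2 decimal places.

0.56

P(θ) = 1 / (1 + exp(−α(θ − β)))
logit = ln(0.8600/0.1400) = 1.8153
θ = β + logit/(α) = -1.43 + 1.8153/0.9100 = 0.5648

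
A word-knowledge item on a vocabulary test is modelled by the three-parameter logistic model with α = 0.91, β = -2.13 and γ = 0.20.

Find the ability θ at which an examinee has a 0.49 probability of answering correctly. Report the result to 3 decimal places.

-2.750

P(θ) = γ + (1 − γ) · 1 / (1 + exp(−α(θ − β)))
Remove guessing floor: (0.49 − 0.20)/(1 − 0.20) = 0.3625
logit = ln(0.3625/0.6375) = -0.5645
θ = β + logit/(α) = -2.13 + (-0.5645)/0.9100 = -2.7504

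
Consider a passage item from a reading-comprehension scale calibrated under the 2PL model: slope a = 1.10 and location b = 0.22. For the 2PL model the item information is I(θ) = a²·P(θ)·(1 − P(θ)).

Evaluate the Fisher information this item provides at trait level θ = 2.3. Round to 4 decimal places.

0.1012

P = 1/(1+e^{-2.2880}) = 0.9079
P(1−P) = 0.9079 × 0.0921 = 0.0836
I = a² × P(1−P) = 1.10² × 0.0836 = 0.10120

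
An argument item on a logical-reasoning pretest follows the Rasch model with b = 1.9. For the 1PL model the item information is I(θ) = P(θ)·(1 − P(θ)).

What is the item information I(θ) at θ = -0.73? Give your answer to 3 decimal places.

0.063

P = 1/(1+e^{2.6300}) = 0.0672
P(1−P) = 0.0672 × 0.9328 = 0.0627
I = P(1−P) = 0.06271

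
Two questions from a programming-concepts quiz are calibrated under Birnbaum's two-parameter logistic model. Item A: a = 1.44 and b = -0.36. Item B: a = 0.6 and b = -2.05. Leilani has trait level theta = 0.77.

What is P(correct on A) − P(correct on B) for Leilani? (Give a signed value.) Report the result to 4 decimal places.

P(theta) = 1 / (1 + exp(−a(theta − b)))
P_A = 0.8358
P_B = 0.8445
P_A − P_B = -0.0087

-0.0087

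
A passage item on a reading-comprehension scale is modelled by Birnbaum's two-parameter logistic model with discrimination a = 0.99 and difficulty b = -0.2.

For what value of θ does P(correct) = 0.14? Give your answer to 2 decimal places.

-2.03

P(θ) = 1 / (1 + exp(−a(θ − b)))
logit = ln(0.1400/0.8600) = -1.8153
θ = b + logit/(a) = -0.2 + (-1.8153)/0.9900 = -2.0336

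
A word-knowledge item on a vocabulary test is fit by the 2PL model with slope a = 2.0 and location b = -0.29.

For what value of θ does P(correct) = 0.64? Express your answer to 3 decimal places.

-0.002

P(θ) = 1 / (1 + exp(−a(θ − b)))
logit = ln(0.6400/0.3600) = 0.5754
θ = b + logit/(a) = -0.29 + 0.5754/2.0000 = -0.0023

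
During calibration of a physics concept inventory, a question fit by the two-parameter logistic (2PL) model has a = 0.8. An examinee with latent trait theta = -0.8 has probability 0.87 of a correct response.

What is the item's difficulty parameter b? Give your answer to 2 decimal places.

-3.18

P(theta) = 1 / (1 + exp(−a(theta − b)))
logit(0.87) = ln(0.87/0.13) = 1.9010
b = theta − logit/(a) = -0.8 − 1.9010/0.8000 = -3.1762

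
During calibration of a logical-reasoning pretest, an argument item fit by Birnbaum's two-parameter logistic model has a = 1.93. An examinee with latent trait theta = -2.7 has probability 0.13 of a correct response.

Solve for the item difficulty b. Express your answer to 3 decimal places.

P(theta) = 1 / (1 + exp(−a(theta − b)))
logit(0.13) = ln(0.13/0.87) = -1.9010
b = theta − logit/(a) = -2.7 − (-1.9010)/1.9300 = -1.7150

-1.715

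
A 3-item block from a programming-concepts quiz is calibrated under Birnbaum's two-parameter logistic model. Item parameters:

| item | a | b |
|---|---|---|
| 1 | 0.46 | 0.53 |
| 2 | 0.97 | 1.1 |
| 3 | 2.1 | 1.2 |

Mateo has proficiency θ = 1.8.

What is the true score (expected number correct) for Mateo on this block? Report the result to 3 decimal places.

2.085

P(θ) = 1 / (1 + exp(−a(θ − b)))
P_1 = 1/(1+e^{-0.5842}) = 0.6420
P_2 = 1/(1+e^{-0.6790}) = 0.6635
P_3 = 1/(1+e^{-1.2600}) = 0.7790
E[score] = 0.6420 + 0.6635 + 0.7790 = 2.0846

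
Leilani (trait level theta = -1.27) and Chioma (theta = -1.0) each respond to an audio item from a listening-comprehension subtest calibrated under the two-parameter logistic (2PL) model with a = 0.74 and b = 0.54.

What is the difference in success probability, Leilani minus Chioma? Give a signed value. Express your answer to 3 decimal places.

-0.035

P(theta) = 1 / (1 + exp(−a(theta − b)))
P(Leilani) = 0.2076  [exponent -1.3394]
P(Chioma) = 0.2424  [exponent -1.1396]
Difference = 0.2076 − 0.2424 = -0.0348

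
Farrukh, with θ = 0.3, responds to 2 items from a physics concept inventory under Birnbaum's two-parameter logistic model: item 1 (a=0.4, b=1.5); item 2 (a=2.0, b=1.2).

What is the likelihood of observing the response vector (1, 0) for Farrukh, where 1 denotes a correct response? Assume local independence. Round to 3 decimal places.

0.328

P(θ) = 1 / (1 + exp(−a(θ − b)))
P_1 = 1/(1+e^{0.4800}) = 0.3823
P_2 = 1/(1+e^{1.8000}) = 0.1419
L = P_1 × (1−P_2) = 0.3823 × 0.8581 = 0.32803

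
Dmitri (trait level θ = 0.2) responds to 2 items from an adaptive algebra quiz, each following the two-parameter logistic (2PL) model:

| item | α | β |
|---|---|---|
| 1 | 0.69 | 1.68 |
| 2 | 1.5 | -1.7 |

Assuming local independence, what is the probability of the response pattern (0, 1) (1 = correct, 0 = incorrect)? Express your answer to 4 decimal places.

P(θ) = 1 / (1 + exp(−α(θ − β)))
P_1 = 1/(1+e^{1.0212}) = 0.2648
P_2 = 1/(1+e^{-2.8500}) = 0.9453
L = (1−P_1) × P_2 = 0.7352 × 0.9453 = 0.69500

0.6950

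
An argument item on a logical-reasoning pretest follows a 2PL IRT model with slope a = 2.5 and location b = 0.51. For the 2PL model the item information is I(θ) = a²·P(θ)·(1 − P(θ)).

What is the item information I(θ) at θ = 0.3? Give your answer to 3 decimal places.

P = 1/(1+e^{0.5250}) = 0.3717
P(1−P) = 0.3717 × 0.6283 = 0.2335
I = a² × P(1−P) = 2.5² × 0.2335 = 1.45959

1.460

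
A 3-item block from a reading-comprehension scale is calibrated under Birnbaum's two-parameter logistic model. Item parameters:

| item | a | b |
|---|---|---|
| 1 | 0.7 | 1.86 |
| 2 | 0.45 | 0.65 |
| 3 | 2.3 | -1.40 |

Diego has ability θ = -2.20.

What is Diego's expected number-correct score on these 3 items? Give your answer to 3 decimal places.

0.409

P(θ) = 1 / (1 + exp(−a(θ − b)))
P_1 = 1/(1+e^{2.8420}) = 0.0551
P_2 = 1/(1+e^{1.2825}) = 0.2171
P_3 = 1/(1+e^{1.8400}) = 0.1371
E[score] = 0.0551 + 0.2171 + 0.1371 = 0.4093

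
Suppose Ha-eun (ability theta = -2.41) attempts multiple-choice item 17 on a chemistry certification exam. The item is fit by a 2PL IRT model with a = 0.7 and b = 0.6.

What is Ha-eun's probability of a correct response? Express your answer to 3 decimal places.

0.108

P(theta) = 1 / (1 + exp(−a(theta − b)))
Exponent: 0.7 × (-2.41 − 0.6) = -2.1070
1/(1 + e^{2.1070}) = 0.1084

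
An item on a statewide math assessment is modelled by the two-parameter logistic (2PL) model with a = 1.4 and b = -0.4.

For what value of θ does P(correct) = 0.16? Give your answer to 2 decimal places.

-1.58

P(θ) = 1 / (1 + exp(−a(θ − b)))
logit = ln(0.1600/0.8400) = -1.6582
θ = b + logit/(a) = -0.4 + (-1.6582)/1.4000 = -1.5844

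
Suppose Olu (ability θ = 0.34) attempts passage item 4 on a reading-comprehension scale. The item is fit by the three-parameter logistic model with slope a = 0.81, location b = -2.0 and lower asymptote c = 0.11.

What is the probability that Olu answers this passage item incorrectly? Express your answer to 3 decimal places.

0.116

P(θ) = c + (1 − c) · 1 / (1 + exp(−a(θ − b)))
Exponent: 0.81 × (0.34 − (-2.0)) = 1.8954
1/(1 + e^{-1.8954}) = 0.8694
P = 0.11 + 0.89 × 0.8694 = 0.8837
P(incorrect) = 1 − 0.8837 = 0.1163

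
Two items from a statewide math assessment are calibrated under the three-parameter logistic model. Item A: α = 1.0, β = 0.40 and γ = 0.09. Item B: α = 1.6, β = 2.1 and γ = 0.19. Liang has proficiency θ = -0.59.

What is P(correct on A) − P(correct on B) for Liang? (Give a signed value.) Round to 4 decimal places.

0.1357

P(θ) = γ + (1 − γ) · 1 / (1 + exp(−α(θ − β)))
P_A = 0.3365
P_B = 0.2008
P_A − P_B = 0.1357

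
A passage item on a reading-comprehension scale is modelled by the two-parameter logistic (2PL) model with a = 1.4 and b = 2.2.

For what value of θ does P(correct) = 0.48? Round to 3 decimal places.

P(θ) = 1 / (1 + exp(−a(θ − b)))
logit = ln(0.4800/0.5200) = -0.0800
θ = b + logit/(a) = 2.2 + (-0.0800)/1.4000 = 2.1428

2.143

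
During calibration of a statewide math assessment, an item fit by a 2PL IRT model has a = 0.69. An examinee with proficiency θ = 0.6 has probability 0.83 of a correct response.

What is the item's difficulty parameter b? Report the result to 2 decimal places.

-1.70

P(θ) = 1 / (1 + exp(−a(θ − b)))
logit(0.83) = ln(0.83/0.17) = 1.5856
b = θ − logit/(a) = 0.6 − 1.5856/0.6900 = -1.6980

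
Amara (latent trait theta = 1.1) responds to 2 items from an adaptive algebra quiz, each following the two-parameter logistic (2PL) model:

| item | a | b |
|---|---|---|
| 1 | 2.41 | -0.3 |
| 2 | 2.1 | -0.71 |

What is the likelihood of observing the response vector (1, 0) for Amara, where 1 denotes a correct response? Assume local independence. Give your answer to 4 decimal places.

P(theta) = 1 / (1 + exp(−a(theta − b)))
P_1 = 1/(1+e^{-3.3740}) = 0.9669
P_2 = 1/(1+e^{-3.8010}) = 0.9781
L = P_1 × (1−P_2) = 0.9669 × 0.0219 = 0.02114

0.0211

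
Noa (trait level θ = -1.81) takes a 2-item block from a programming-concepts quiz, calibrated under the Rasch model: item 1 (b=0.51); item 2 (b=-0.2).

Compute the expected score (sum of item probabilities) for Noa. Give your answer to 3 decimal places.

P(θ) = 1 / (1 + exp(−(θ − b)))
P_1 = 1/(1+e^{2.3200}) = 0.0895
P_2 = 1/(1+e^{1.6100}) = 0.1666
E[score] = 0.0895 + 0.1666 = 0.2561

0.256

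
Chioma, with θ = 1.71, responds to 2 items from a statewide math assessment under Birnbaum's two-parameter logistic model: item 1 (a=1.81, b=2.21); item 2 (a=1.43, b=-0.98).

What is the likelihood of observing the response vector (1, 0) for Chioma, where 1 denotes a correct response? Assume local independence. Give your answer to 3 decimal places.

P(θ) = 1 / (1 + exp(−a(θ − b)))
P_1 = 1/(1+e^{0.9050}) = 0.2880
P_2 = 1/(1+e^{-3.8467}) = 0.9791
L = P_1 × (1−P_2) = 0.2880 × 0.0209 = 0.00602

0.006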